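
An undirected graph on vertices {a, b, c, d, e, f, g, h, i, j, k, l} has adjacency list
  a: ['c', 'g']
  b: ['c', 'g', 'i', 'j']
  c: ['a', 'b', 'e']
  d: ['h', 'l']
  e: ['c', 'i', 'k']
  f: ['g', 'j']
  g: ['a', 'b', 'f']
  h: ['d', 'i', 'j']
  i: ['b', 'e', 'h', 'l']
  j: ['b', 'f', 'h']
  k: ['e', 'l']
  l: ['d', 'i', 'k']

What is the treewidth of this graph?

3

A width-3 tree decomposition is:
Bags: B1 = {a, f, g, j}  B2 = {a, b, g, j}  B3 = {a, b, c, j}  B4 = {b, c, h, j}  B5 = {b, c, h, i}  B6 = {c, e, h, i}  B7 = {d, e, h, i}  B8 = {d, e, i, l}  B9 = {d, e, k, l}
Tree: B1–B2, B2–B3, B3–B4, B4–B5, B5–B6, B6–B7, B7–B8, B8–B9
The largest bag has 4 vertices, giving width 3; this decomposition certifies tw(G) ≤ 3. For the lower bound: the 4 vertex sets {a,f,g}, {j}, {b}, {c,e,h,i} are disjoint, each induces a connected subgraph, and every pair is joined by at least one edge of G. Contracting each set to a single vertex therefore yields K_{4} as a minor, and since treewidth is minor-monotone, tw(G) ≥ tw(K_{4}) = 3. Hence tw(G) = 3 exactly.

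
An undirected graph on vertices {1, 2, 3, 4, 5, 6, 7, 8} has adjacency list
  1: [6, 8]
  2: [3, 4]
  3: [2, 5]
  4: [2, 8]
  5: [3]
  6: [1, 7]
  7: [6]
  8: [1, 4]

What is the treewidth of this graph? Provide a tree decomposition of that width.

Treewidth 1.
One such decomposition:
Bags: B1 = {6, 7}  B2 = {1, 6}  B3 = {1, 8}  B4 = {4, 8}  B5 = {2, 4}  B6 = {2, 3}  B7 = {3, 5}
Tree: B1–B2, B2–B3, B3–B4, B4–B5, B5–B6, B6–B7

Every bag has size at most 2, so the width is 2 − 1 = 1 and tw(G) ≤ 1. G has an edge, so its treewidth is at least 1. Combining the bounds, tw(G) = 1.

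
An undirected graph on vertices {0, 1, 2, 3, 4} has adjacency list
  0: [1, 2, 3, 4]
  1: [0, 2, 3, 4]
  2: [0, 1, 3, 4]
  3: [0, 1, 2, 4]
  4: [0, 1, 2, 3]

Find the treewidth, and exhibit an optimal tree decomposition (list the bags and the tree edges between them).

A single bag containing all 5 vertices is trivially a valid decomposition of width 4. Conversely, {0, 1, 2, 3, 4} is a clique of size 5, and the vertices of any clique must share a bag in every tree decomposition; so some bag has ≥ 5 vertices and tw(G) ≥ 4. Combining the bounds, tw(G) = 4.

Treewidth 4.
Bags: B1 = {0, 1, 2, 3, 4}
Tree: (single bag)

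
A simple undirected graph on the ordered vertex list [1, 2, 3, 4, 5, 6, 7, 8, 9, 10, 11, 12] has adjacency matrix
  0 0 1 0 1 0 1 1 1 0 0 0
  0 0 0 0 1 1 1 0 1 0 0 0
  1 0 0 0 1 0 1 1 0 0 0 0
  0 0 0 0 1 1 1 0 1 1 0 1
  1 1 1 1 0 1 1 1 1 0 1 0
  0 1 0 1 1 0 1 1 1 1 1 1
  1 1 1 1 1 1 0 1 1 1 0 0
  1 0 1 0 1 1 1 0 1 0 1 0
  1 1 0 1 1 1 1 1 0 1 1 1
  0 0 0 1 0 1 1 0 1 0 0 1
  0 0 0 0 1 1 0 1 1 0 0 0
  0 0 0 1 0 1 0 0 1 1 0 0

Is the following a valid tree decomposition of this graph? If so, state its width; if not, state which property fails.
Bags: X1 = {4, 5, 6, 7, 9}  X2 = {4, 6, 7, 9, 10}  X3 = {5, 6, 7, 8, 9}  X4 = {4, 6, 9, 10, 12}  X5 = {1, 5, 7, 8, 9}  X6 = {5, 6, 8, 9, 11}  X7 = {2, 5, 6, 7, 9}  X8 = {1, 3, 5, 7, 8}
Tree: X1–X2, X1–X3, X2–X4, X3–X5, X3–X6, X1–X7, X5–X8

Yes; width 4.

Checking the three conditions: (i) the bags cover all of {1, 2, 3, 4, 5, 6, 7, 8, 9, 10, 11, 12}; (ii) for each edge, some bag contains both endpoints; (iii) the bags containing any fixed vertex form a subtree. All hold, so the decomposition is valid with width 5 − 1 = 4.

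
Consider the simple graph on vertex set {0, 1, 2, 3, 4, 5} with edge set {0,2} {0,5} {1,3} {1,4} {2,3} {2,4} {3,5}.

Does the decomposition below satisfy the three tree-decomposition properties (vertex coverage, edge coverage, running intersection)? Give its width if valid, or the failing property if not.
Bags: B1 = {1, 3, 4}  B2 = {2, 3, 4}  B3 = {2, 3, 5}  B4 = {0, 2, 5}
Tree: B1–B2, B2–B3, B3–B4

Yes; width 2.

Vertex coverage: the bags together contain {0, 1, 2, 3, 4, 5}, the full vertex set. Edge coverage: each edge of G has both endpoints in at least one bag. Running intersection: for every vertex, the bags containing it form a connected subtree. All three properties hold, so this is a valid tree decomposition of width max|bag| − 1 = 2, and hence tw(G) ≤ 2.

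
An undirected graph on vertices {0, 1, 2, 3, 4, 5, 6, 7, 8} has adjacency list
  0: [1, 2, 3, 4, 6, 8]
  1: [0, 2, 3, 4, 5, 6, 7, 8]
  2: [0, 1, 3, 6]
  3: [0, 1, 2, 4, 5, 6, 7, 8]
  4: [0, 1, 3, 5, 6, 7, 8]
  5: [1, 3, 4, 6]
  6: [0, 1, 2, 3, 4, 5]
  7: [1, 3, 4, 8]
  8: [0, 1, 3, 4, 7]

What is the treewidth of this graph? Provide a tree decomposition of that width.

Every bag has size at most 5, so the width is 5 − 1 = 4 and tw(G) ≤ 4. On the other hand G contains the 5-clique {0, 1, 2, 3, 6}. A clique must lie in a single bag of any decomposition, so no decomposition can have width below 4. Therefore the treewidth is 4.

Treewidth 4.
Bags: B1 = {0, 1, 3, 4, 8}  B2 = {1, 3, 4, 7, 8}  B3 = {0, 1, 3, 4, 6}  B4 = {1, 3, 4, 5, 6}  B5 = {0, 1, 2, 3, 6}
Tree: B1–B2, B1–B3, B3–B4, B3–B5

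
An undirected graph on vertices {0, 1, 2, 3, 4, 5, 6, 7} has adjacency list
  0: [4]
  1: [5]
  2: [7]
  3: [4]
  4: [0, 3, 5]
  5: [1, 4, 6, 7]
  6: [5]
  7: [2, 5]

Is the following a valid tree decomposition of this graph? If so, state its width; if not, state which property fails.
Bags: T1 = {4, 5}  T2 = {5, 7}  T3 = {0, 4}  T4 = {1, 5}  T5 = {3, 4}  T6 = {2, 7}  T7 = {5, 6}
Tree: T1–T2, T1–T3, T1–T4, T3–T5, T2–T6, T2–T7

Yes; width 1.

Vertex coverage: the bags together contain {0, 1, 2, 3, 4, 5, 6, 7}, the full vertex set. Edge coverage: each edge of G has both endpoints in at least one bag. Running intersection: for every vertex, the bags containing it form a connected subtree. All three properties hold, so this is a valid tree decomposition of width max|bag| − 1 = 1, and hence tw(G) ≤ 1.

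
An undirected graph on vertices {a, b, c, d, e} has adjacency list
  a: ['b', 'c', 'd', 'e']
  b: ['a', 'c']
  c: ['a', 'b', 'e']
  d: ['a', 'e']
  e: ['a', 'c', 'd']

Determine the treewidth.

2

A width-2 tree decomposition is:
Bags: B1 = {a, b, c}  B2 = {a, c, e}  B3 = {a, d, e}
Tree: B1–B2, B2–B3
Each bag holds 3 vertices, so the decomposition has width 2, which upper-bounds the treewidth. For the lower bound, the 3 vertices {a, d, e} are pairwise adjacent, and any tree decomposition puts a clique entirely inside one bag — forcing width ≥ 2. Therefore the treewidth is 2.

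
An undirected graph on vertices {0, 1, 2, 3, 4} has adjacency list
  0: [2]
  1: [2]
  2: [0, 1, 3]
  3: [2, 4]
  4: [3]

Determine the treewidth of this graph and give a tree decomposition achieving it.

Treewidth 1.
Bags: B1 = {2, 3}  B2 = {3, 4}  B3 = {1, 2}  B4 = {0, 2}
Tree: B1–B2, B1–B3, B3–B4

Every bag has size at most 2, so the width is 2 − 1 = 1 and tw(G) ≤ 1. Any graph with an edge has treewidth ≥ 1, and G has the edge 3–2. The upper and lower bounds meet at 1, so that is the treewidth.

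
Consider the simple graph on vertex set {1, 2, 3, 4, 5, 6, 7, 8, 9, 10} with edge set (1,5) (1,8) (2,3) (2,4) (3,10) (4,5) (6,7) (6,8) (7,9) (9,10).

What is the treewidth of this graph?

2

A width-2 tree decomposition is:
Bags: B1 = {2, 4, 5}  B2 = {1, 2, 5}  B3 = {1, 2, 8}  B4 = {2, 6, 8}  B5 = {2, 6, 7}  B6 = {2, 7, 9}  B7 = {2, 9, 10}  B8 = {2, 3, 10}
Tree: B1–B2, B2–B3, B3–B4, B4–B5, B5–B6, B6–B7, B7–B8
Every bag has size at most 3, so the width is 3 − 1 = 2 and tw(G) ≤ 2. For the lower bound, G contains the cycle 2–4–5–1–8–6–7–9–10–3–2, so G is not a forest; only forests have treewidth ≤ 1, hence tw(G) ≥ 2. Hence tw(G) = 2 exactly.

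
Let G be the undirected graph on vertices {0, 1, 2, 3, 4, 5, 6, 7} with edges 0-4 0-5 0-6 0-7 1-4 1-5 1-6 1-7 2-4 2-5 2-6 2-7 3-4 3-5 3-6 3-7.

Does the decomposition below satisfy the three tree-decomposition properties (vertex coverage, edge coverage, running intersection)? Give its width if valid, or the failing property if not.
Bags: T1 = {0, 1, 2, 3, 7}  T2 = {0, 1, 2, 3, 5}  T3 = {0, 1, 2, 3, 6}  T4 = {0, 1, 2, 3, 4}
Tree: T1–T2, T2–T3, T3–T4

Vertex coverage: the bags together contain {0, 1, 2, 3, 4, 5, 6, 7}, the full vertex set. Edge coverage: each edge of G has both endpoints in at least one bag. Running intersection: for every vertex, the bags containing it form a connected subtree. All three properties hold, so this is a valid tree decomposition of width max|bag| − 1 = 4, and hence tw(G) ≤ 4.

Yes; width 4.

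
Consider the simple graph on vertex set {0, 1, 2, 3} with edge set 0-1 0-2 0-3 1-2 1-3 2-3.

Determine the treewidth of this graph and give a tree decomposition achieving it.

Treewidth 3.
Bags: B1 = {0, 1, 2, 3}
Tree: (single bag)

A single bag containing all 4 vertices is trivially a valid decomposition of width 3. Conversely, {0, 1, 2, 3} is a clique of size 4, and the vertices of any clique must share a bag in every tree decomposition; so some bag has ≥ 4 vertices and tw(G) ≥ 3. The upper and lower bounds meet at 3, so that is the treewidth.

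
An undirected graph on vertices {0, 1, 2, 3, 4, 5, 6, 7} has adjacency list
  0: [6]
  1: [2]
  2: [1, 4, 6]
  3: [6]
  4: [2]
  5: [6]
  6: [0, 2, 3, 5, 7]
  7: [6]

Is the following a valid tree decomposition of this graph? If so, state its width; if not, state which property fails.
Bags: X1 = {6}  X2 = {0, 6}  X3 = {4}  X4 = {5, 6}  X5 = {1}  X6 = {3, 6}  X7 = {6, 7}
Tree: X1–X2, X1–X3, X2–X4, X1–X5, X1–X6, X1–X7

No — vertex 2 appears in no bag.

A tree decomposition must satisfy three properties: every vertex lies in some bag; for every edge, both endpoints lie together in some bag; and for every vertex, the bags containing it form a connected subtree. Here vertex 2 appears in no bag, so the decomposition is invalid.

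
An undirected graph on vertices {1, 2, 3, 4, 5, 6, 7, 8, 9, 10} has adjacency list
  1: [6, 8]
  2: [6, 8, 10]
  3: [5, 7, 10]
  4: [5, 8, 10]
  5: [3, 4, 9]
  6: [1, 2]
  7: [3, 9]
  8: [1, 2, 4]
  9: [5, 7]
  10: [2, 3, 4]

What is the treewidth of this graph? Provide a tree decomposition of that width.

Treewidth 2.
Bags: B1 = {1, 2, 6}  B2 = {1, 2, 8}  B3 = {2, 8, 10}  B4 = {4, 8, 10}  B5 = {3, 4, 10}  B6 = {3, 4, 5}  B7 = {3, 5, 7}  B8 = {5, 7, 9}
Tree: B1–B2, B2–B3, B3–B4, B4–B5, B5–B6, B6–B7, B7–B8

Every bag has size at most 3, so the width is 3 − 1 = 2 and tw(G) ≤ 2. The edges 6–1–8–2–6 form a cycle, so G is not a tree and its treewidth is at least 2. Combining the bounds, tw(G) = 2.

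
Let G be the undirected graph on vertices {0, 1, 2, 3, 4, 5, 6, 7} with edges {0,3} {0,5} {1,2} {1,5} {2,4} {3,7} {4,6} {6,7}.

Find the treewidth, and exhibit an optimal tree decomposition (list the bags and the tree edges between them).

Each bag holds 3 vertices, so the decomposition has width 2, which upper-bounds the treewidth. Since 1–2–4–6–7–3–0–5–1 is a cycle in G, G is not acyclic. Forests are exactly the graphs of treewidth ≤ 1, so tw(G) ≥ 2. Combining the bounds, tw(G) = 2.

Treewidth 2.
Bags: B1 = {1, 2, 4}  B2 = {1, 4, 6}  B3 = {1, 6, 7}  B4 = {1, 3, 7}  B5 = {0, 1, 3}  B6 = {0, 1, 5}
Tree: B1–B2, B2–B3, B3–B4, B4–B5, B5–B6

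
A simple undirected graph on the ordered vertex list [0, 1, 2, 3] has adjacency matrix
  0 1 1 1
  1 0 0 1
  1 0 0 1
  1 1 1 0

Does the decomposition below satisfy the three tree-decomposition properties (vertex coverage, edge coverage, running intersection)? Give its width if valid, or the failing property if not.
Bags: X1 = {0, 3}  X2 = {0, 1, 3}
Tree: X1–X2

A tree decomposition must satisfy three properties: every vertex lies in some bag; for every edge, both endpoints lie together in some bag; and for every vertex, the bags containing it form a connected subtree. Here vertex 2 appears in no bag, so the decomposition is invalid.

No — vertex 2 appears in no bag.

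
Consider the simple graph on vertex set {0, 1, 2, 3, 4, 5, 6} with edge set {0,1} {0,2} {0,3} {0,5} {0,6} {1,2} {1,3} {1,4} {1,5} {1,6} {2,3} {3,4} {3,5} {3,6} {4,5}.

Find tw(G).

A width-3 tree decomposition is:
Bags: B1 = {0, 1, 3, 5}  B2 = {1, 3, 4, 5}  B3 = {0, 1, 3, 6}  B4 = {0, 1, 2, 3}
Tree: B1–B2, B1–B3, B1–B4
Every bag has size at most 4, so the width is 4 − 1 = 3 and tw(G) ≤ 3. On the other hand G contains the 4-clique {0, 1, 2, 3}. A clique must lie in a single bag of any decomposition, so no decomposition can have width below 3. The upper and lower bounds meet at 3, so that is the treewidth.

3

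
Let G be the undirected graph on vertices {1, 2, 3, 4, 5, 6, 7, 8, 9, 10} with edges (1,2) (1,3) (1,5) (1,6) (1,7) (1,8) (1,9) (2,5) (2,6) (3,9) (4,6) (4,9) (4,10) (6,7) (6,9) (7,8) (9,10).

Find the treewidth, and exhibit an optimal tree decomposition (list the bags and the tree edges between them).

Every bag has size at most 3, so the width is 3 − 1 = 2 and tw(G) ≤ 2. For the lower bound, the 3 vertices {1, 7, 8} are pairwise adjacent, and any tree decomposition puts a clique entirely inside one bag — forcing width ≥ 2. Hence tw(G) = 2 exactly.

Treewidth 2.
Bags: B1 = {1, 6, 9}  B2 = {1, 6, 7}  B3 = {4, 6, 9}  B4 = {1, 3, 9}  B5 = {1, 2, 6}  B6 = {4, 9, 10}  B7 = {1, 7, 8}  B8 = {1, 2, 5}
Tree: B1–B2, B1–B3, B1–B4, B2–B5, B3–B6, B2–B7, B5–B8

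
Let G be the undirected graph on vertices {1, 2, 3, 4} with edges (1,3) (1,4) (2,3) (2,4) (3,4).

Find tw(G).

2

A width-2 tree decomposition is:
Bags: B1 = {1, 3, 4}  B2 = {2, 3, 4}
Tree: B1–B2
Every bag has size at most 3, so the width is 3 − 1 = 2 and tw(G) ≤ 2. Conversely, {1, 3, 4} is a clique of size 3, and the vertices of any clique must share a bag in every tree decomposition; so some bag has ≥ 3 vertices and tw(G) ≥ 2. Hence tw(G) = 2 exactly.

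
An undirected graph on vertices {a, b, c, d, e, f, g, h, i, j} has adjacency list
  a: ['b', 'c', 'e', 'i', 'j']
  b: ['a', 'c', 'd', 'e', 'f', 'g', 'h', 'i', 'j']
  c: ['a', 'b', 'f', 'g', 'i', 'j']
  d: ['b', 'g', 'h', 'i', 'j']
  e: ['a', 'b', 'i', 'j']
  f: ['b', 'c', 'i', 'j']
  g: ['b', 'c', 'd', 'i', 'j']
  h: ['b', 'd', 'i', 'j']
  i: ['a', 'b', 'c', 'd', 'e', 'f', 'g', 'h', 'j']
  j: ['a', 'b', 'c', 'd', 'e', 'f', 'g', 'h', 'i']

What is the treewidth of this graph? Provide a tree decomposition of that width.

Treewidth 4.
One such decomposition:
Bags: B1 = {a, b, c, i, j}  B2 = {b, c, f, i, j}  B3 = {b, c, g, i, j}  B4 = {b, d, g, i, j}  B5 = {b, d, h, i, j}  B6 = {a, b, e, i, j}
Tree: B1–B2, B2–B3, B3–B4, B4–B5, B1–B6

Each bag holds 5 vertices, so the decomposition has width 4, which upper-bounds the treewidth. On the other hand G contains the 5-clique {b, d, g, i, j}. A clique must lie in a single bag of any decomposition, so no decomposition can have width below 4. Therefore the treewidth is 4.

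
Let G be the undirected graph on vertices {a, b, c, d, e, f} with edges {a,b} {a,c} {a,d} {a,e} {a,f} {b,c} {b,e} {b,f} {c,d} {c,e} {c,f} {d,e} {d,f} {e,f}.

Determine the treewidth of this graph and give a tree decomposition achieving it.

Treewidth 4.
One such decomposition:
Bags: B1 = {a, b, c, e, f}  B2 = {a, c, d, e, f}
Tree: B1–B2

Every bag has size at most 5, so the width is 5 − 1 = 4 and tw(G) ≤ 4. Conversely, {a, c, d, e, f} is a clique of size 5, and the vertices of any clique must share a bag in every tree decomposition; so some bag has ≥ 5 vertices and tw(G) ≥ 4. Therefore the treewidth is 4.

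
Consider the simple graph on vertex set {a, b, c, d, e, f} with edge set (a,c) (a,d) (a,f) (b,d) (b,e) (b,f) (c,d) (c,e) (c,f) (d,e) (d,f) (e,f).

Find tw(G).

A width-3 tree decomposition is:
Bags: B1 = {b, d, e, f}  B2 = {c, d, e, f}  B3 = {a, c, d, f}
Tree: B1–B2, B2–B3
The largest bag has 4 vertices, giving width 3; this decomposition certifies tw(G) ≤ 3. Conversely, {c, d, e, f} is a clique of size 4, and the vertices of any clique must share a bag in every tree decomposition; so some bag has ≥ 4 vertices and tw(G) ≥ 3. Therefore the treewidth is 3.

3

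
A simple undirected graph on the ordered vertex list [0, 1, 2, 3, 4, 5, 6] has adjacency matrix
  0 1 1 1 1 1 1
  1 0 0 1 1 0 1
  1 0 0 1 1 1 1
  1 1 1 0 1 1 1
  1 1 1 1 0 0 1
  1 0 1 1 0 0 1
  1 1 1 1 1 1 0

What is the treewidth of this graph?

4

A width-4 tree decomposition is:
Bags: B1 = {0, 2, 3, 4, 6}  B2 = {0, 1, 3, 4, 6}  B3 = {0, 2, 3, 5, 6}
Tree: B1–B2, B1–B3
Every bag has size at most 5, so the width is 5 − 1 = 4 and tw(G) ≤ 4. On the other hand G contains the 5-clique {0, 1, 3, 4, 6}. A clique must lie in a single bag of any decomposition, so no decomposition can have width below 4. Hence tw(G) = 4 exactly.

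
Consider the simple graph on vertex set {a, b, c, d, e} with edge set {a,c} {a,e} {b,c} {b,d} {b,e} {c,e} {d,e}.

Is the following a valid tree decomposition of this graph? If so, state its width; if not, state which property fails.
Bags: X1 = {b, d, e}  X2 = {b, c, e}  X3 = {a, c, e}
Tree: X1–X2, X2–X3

Checking the three conditions: (i) the bags cover all of {a, b, c, d, e}; (ii) for each edge, some bag contains both endpoints; (iii) the bags containing any fixed vertex form a subtree. All hold, so the decomposition is valid with width 3 − 1 = 2.

Yes; width 2.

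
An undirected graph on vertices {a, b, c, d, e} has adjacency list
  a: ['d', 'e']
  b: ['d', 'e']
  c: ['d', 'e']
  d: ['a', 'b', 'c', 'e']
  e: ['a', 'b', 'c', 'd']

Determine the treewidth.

2

A width-2 tree decomposition is:
Bags: B1 = {c, d, e}  B2 = {b, d, e}  B3 = {a, d, e}
Tree: B1–B2, B1–B3
The largest bag has 3 vertices, giving width 2; this decomposition certifies tw(G) ≤ 2. On the other hand G contains the 3-clique {c, d, e}. A clique must lie in a single bag of any decomposition, so no decomposition can have width below 2. Combining the bounds, tw(G) = 2.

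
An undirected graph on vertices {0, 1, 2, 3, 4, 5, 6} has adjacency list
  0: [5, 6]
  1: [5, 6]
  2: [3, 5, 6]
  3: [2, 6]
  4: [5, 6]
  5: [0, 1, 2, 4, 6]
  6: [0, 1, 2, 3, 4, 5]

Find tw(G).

A width-2 tree decomposition is:
Bags: B1 = {0, 5, 6}  B2 = {4, 5, 6}  B3 = {1, 5, 6}  B4 = {2, 5, 6}  B5 = {2, 3, 6}
Tree: B1–B2, B1–B3, B1–B4, B4–B5
Each bag holds 3 vertices, so the decomposition has width 2, which upper-bounds the treewidth. Conversely, {2, 3, 6} is a clique of size 3, and the vertices of any clique must share a bag in every tree decomposition; so some bag has ≥ 3 vertices and tw(G) ≥ 2. Combining the bounds, tw(G) = 2.

2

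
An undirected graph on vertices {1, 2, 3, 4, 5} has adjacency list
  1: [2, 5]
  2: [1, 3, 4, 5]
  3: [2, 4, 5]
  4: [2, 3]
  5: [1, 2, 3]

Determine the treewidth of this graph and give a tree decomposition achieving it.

Treewidth 2.
One such decomposition:
Bags: B1 = {2, 3, 4}  B2 = {2, 3, 5}  B3 = {1, 2, 5}
Tree: B1–B2, B2–B3

The largest bag has 3 vertices, giving width 2; this decomposition certifies tw(G) ≤ 2. On the other hand G contains the 3-clique {1, 2, 5}. A clique must lie in a single bag of any decomposition, so no decomposition can have width below 2. Combining the bounds, tw(G) = 2.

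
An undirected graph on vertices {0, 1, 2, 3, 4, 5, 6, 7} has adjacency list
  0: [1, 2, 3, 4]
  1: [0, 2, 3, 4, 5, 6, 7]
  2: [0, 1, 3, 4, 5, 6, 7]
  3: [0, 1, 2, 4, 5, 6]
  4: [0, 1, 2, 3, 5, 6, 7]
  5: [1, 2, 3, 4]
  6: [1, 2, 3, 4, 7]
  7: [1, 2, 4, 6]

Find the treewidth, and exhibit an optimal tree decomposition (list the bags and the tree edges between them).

The largest bag has 5 vertices, giving width 4; this decomposition certifies tw(G) ≤ 4. Conversely, {0, 1, 2, 3, 4} is a clique of size 5, and the vertices of any clique must share a bag in every tree decomposition; so some bag has ≥ 5 vertices and tw(G) ≥ 4. Therefore the treewidth is 4.

Treewidth 4.
One optimal decomposition is:
Bags: B1 = {1, 2, 3, 4, 5}  B2 = {1, 2, 3, 4, 6}  B3 = {0, 1, 2, 3, 4}  B4 = {1, 2, 4, 6, 7}
Tree: B1–B2, B1–B3, B2–B4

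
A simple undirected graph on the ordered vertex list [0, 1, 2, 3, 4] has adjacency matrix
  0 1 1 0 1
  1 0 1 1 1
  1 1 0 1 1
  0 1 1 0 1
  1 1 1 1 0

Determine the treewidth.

3

A width-3 tree decomposition is:
Bags: B1 = {1, 2, 3, 4}  B2 = {0, 1, 2, 4}
Tree: B1–B2
The largest bag has 4 vertices, giving width 3; this decomposition certifies tw(G) ≤ 3. For the lower bound, the 4 vertices {0, 1, 2, 4} are pairwise adjacent, and any tree decomposition puts a clique entirely inside one bag — forcing width ≥ 3. Therefore the treewidth is 3.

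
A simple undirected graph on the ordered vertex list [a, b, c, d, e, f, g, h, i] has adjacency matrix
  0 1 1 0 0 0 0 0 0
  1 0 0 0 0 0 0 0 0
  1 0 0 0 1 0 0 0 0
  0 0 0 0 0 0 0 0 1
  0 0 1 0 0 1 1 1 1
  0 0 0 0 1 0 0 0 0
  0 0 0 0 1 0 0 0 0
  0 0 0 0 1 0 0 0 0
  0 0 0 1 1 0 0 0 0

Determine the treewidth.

A width-1 tree decomposition is:
Bags: B1 = {e, g}  B2 = {e, i}  B3 = {e, h}  B4 = {c, e}  B5 = {a, c}  B6 = {d, i}  B7 = {a, b}  B8 = {e, f}
Tree: B1–B2, B1–B3, B2–B4, B4–B5, B2–B6, B5–B7, B2–B8
Every bag has size at most 2, so the width is 2 − 1 = 1 and tw(G) ≤ 1. G has an edge, so its treewidth is at least 1. Combining the bounds, tw(G) = 1.

1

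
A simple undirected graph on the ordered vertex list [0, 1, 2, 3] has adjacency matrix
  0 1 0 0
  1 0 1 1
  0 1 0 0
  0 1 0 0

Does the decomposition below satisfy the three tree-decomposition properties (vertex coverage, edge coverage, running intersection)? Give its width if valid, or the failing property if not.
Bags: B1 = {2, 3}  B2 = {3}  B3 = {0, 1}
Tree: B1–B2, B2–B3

A tree decomposition must satisfy three properties: every vertex lies in some bag; for every edge, both endpoints lie together in some bag; and for every vertex, the bags containing it form a connected subtree. Here edge (2,1) lies in no bag, so the decomposition is invalid.

No — edge (2,1) lies in no bag.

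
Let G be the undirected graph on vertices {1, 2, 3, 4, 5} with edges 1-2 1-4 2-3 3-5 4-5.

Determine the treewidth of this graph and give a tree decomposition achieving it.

Treewidth 2.
Bags: B1 = {1, 2, 4}  B2 = {2, 4, 5}  B3 = {2, 3, 5}
Tree: B1–B2, B2–B3

The largest bag has 3 vertices, giving width 2; this decomposition certifies tw(G) ≤ 2. For the lower bound, G contains the cycle 2–1–4–5–3–2, so G is not a forest; only forests have treewidth ≤ 1, hence tw(G) ≥ 2. Therefore the treewidth is 2.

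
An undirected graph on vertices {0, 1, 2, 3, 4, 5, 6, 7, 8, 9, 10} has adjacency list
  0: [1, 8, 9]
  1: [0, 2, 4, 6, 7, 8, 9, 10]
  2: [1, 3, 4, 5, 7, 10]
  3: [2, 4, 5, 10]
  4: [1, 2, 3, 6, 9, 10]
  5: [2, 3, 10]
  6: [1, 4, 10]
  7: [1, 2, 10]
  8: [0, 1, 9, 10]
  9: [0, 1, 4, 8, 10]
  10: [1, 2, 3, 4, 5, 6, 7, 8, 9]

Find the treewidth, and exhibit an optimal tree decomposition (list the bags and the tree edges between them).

Treewidth 3.
One optimal decomposition is:
Bags: B1 = {1, 4, 6, 10}  B2 = {1, 4, 9, 10}  B3 = {1, 8, 9, 10}  B4 = {1, 2, 4, 10}  B5 = {2, 3, 4, 10}  B6 = {2, 3, 5, 10}  B7 = {1, 2, 7, 10}  B8 = {0, 1, 8, 9}
Tree: B1–B2, B2–B3, B1–B4, B4–B5, B5–B6, B4–B7, B3–B8

The largest bag has 4 vertices, giving width 3; this decomposition certifies tw(G) ≤ 3. On the other hand G contains the 4-clique {0, 1, 8, 9}. A clique must lie in a single bag of any decomposition, so no decomposition can have width below 3. Combining the bounds, tw(G) = 3.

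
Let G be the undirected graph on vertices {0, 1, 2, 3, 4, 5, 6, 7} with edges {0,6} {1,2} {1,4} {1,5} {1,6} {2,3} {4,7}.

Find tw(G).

A width-1 tree decomposition is:
Bags: B1 = {1, 4}  B2 = {1, 2}  B3 = {2, 3}  B4 = {1, 6}  B5 = {0, 6}  B6 = {1, 5}  B7 = {4, 7}
Tree: B1–B2, B2–B3, B1–B4, B4–B5, B1–B6, B1–B7
Each bag holds 2 vertices, so the decomposition has width 1, which upper-bounds the treewidth. Since G has at least one edge (e.g. 1–4), it is not an edgeless graph, so tw(G) ≥ 1. Combining the bounds, tw(G) = 1.

1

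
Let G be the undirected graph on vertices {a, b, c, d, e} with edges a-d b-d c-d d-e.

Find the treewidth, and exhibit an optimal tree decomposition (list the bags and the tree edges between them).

The largest bag has 2 vertices, giving width 1; this decomposition certifies tw(G) ≤ 1. Any graph with an edge has treewidth ≥ 1, and G has the edge e–d. The upper and lower bounds meet at 1, so that is the treewidth.

Treewidth 1.
Bags: B1 = {d, e}  B2 = {b, d}  B3 = {a, d}  B4 = {c, d}
Tree: B1–B2, B2–B3, B2–B4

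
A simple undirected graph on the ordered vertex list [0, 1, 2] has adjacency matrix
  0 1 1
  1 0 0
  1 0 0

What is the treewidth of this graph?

1

A width-1 tree decomposition is:
Bags: B1 = {0, 1}  B2 = {0, 2}
Tree: B1–B2
The largest bag has 2 vertices, giving width 1; this decomposition certifies tw(G) ≤ 1. G has an edge, so its treewidth is at least 1. Combining the bounds, tw(G) = 1.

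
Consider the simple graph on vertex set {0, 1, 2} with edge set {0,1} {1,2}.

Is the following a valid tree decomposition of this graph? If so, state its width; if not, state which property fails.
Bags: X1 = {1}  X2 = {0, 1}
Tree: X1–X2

No — vertex 2 appears in no bag.

A tree decomposition must satisfy three properties: every vertex lies in some bag; for every edge, both endpoints lie together in some bag; and for every vertex, the bags containing it form a connected subtree. Here vertex 2 appears in no bag, so the decomposition is invalid.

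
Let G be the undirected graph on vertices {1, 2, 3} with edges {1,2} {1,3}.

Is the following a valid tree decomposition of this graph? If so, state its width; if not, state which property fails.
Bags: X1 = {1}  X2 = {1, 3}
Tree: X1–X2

A tree decomposition must satisfy three properties: every vertex lies in some bag; for every edge, both endpoints lie together in some bag; and for every vertex, the bags containing it form a connected subtree. Here vertex 2 appears in no bag, so the decomposition is invalid.

No — vertex 2 appears in no bag.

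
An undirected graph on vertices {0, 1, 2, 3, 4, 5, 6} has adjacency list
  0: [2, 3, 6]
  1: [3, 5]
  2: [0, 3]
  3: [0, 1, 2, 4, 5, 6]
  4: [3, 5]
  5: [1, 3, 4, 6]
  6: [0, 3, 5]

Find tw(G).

A width-2 tree decomposition is:
Bags: B1 = {3, 4, 5}  B2 = {3, 5, 6}  B3 = {1, 3, 5}  B4 = {0, 3, 6}  B5 = {0, 2, 3}
Tree: B1–B2, B2–B3, B2–B4, B4–B5
Every bag has size at most 3, so the width is 3 − 1 = 2 and tw(G) ≤ 2. Conversely, {0, 2, 3} is a clique of size 3, and the vertices of any clique must share a bag in every tree decomposition; so some bag has ≥ 3 vertices and tw(G) ≥ 2. Combining the bounds, tw(G) = 2.

2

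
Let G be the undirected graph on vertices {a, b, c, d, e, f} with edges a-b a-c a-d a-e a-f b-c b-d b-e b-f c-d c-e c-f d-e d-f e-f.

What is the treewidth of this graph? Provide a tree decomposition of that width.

A single bag containing all 6 vertices is trivially a valid decomposition of width 5. For the lower bound, the 6 vertices {a, b, c, d, e, f} are pairwise adjacent, and any tree decomposition puts a clique entirely inside one bag — forcing width ≥ 5. Combining the bounds, tw(G) = 5.

Treewidth 5.
One optimal decomposition is:
Bags: B1 = {a, b, c, d, e, f}
Tree: (single bag)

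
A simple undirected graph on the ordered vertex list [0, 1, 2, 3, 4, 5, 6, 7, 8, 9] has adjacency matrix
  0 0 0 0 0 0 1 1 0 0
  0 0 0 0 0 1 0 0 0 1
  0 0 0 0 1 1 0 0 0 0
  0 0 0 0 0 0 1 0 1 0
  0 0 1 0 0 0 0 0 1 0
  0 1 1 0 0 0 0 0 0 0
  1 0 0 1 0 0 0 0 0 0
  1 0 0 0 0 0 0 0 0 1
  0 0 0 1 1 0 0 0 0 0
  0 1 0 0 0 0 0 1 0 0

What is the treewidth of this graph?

A width-2 tree decomposition is:
Bags: B1 = {1, 7, 9}  B2 = {0, 1, 7}  B3 = {0, 1, 6}  B4 = {1, 3, 6}  B5 = {1, 3, 8}  B6 = {1, 4, 8}  B7 = {1, 2, 4}  B8 = {1, 2, 5}
Tree: B1–B2, B2–B3, B3–B4, B4–B5, B5–B6, B6–B7, B7–B8
Each bag holds 3 vertices, so the decomposition has width 2, which upper-bounds the treewidth. For the lower bound, G contains the cycle 1–9–7–0–6–3–8–4–2–5–1, so G is not a forest; only forests have treewidth ≤ 1, hence tw(G) ≥ 2. Therefore the treewidth is 2.

2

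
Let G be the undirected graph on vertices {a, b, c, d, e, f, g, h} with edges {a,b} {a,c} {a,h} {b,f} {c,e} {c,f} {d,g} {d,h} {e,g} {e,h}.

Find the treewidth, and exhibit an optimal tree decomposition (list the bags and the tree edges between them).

Every bag has size at most 3, so the width is 3 − 1 = 2 and tw(G) ≤ 2. For the lower bound, G contains the cycle f–b–a–c–f, so G is not a forest; only forests have treewidth ≤ 1, hence tw(G) ≥ 2. Therefore the treewidth is 2.

Treewidth 2.
One optimal decomposition is:
Bags: B1 = {b, c, f}  B2 = {a, b, c}  B3 = {a, c, e}  B4 = {a, e, h}  B5 = {e, g, h}  B6 = {d, g, h}
Tree: B1–B2, B2–B3, B3–B4, B4–B5, B5–B6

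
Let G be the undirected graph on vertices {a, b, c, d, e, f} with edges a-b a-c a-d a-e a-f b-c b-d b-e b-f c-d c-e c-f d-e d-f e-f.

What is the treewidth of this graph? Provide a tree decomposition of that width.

A single bag containing all 6 vertices is trivially a valid decomposition of width 5. Conversely, {a, b, c, d, e, f} is a clique of size 6, and the vertices of any clique must share a bag in every tree decomposition; so some bag has ≥ 6 vertices and tw(G) ≥ 5. Therefore the treewidth is 5.

Treewidth 5.
Bags: B1 = {a, b, c, d, e, f}
Tree: (single bag)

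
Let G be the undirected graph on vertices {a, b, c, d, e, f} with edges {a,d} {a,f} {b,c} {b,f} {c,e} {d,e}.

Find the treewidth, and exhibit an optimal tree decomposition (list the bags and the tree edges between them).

Each bag holds 3 vertices, so the decomposition has width 2, which upper-bounds the treewidth. For the lower bound, G contains the cycle d–a–f–b–c–e–d, so G is not a forest; only forests have treewidth ≤ 1, hence tw(G) ≥ 2. Therefore the treewidth is 2.

Treewidth 2.
One such decomposition:
Bags: B1 = {a, d, f}  B2 = {b, d, f}  B3 = {b, c, d}  B4 = {c, d, e}
Tree: B1–B2, B2–B3, B3–B4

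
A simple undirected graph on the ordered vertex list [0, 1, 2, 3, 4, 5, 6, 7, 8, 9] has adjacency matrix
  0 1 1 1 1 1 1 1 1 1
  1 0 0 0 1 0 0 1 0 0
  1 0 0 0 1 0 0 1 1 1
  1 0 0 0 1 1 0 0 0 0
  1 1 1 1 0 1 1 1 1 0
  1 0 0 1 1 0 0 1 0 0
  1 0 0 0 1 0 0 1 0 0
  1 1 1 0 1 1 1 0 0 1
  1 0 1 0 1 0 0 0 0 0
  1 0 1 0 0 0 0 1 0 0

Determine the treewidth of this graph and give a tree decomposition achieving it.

Each bag holds 4 vertices, so the decomposition has width 3, which upper-bounds the treewidth. On the other hand G contains the 4-clique {0, 2, 7, 9}. A clique must lie in a single bag of any decomposition, so no decomposition can have width below 3. Therefore the treewidth is 3.

Treewidth 3.
Bags: B1 = {0, 2, 4, 7}  B2 = {0, 4, 5, 7}  B3 = {0, 1, 4, 7}  B4 = {0, 3, 4, 5}  B5 = {0, 2, 7, 9}  B6 = {0, 4, 6, 7}  B7 = {0, 2, 4, 8}
Tree: B1–B2, B1–B3, B2–B4, B1–B5, B1–B6, B1–B7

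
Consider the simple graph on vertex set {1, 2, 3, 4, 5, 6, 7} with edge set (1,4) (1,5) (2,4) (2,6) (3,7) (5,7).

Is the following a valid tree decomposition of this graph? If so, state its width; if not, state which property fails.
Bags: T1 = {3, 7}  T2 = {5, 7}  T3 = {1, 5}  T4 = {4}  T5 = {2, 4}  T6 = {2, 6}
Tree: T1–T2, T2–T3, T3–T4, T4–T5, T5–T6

A tree decomposition must satisfy three properties: every vertex lies in some bag; for every edge, both endpoints lie together in some bag; and for every vertex, the bags containing it form a connected subtree. Here edge (1,4) lies in no bag, so the decomposition is invalid.

No — edge (1,4) lies in no bag.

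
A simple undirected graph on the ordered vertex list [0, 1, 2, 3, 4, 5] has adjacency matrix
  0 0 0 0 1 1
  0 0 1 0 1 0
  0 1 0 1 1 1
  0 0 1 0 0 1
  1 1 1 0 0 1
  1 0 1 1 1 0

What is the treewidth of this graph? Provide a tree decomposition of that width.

Every bag has size at most 3, so the width is 3 − 1 = 2 and tw(G) ≤ 2. Conversely, {0, 4, 5} is a clique of size 3, and the vertices of any clique must share a bag in every tree decomposition; so some bag has ≥ 3 vertices and tw(G) ≥ 2. The upper and lower bounds meet at 2, so that is the treewidth.

Treewidth 2.
One optimal decomposition is:
Bags: B1 = {2, 4, 5}  B2 = {2, 3, 5}  B3 = {1, 2, 4}  B4 = {0, 4, 5}
Tree: B1–B2, B1–B3, B1–B4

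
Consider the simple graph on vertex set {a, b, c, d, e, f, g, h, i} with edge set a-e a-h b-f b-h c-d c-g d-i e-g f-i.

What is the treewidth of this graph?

A width-2 tree decomposition is:
Bags: B1 = {c, e, g}  B2 = {a, c, e}  B3 = {a, c, h}  B4 = {b, c, h}  B5 = {b, c, f}  B6 = {c, f, i}  B7 = {c, d, i}
Tree: B1–B2, B2–B3, B3–B4, B4–B5, B5–B6, B6–B7
Each bag holds 3 vertices, so the decomposition has width 2, which upper-bounds the treewidth. Since c–g–e–a–h–b–f–i–d–c is a cycle in G, G is not acyclic. Forests are exactly the graphs of treewidth ≤ 1, so tw(G) ≥ 2. Hence tw(G) = 2 exactly.

2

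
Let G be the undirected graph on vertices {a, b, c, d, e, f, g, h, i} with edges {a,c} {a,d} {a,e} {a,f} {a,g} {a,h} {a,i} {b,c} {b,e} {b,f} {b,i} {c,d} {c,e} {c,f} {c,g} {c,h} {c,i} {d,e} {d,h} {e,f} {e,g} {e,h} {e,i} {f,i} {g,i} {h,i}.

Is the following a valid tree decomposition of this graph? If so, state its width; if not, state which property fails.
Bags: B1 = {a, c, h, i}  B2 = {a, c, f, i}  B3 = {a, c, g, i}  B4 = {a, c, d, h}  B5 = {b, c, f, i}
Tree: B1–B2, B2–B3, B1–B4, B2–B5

No — vertex e appears in no bag.

A tree decomposition must satisfy three properties: every vertex lies in some bag; for every edge, both endpoints lie together in some bag; and for every vertex, the bags containing it form a connected subtree. Here vertex e appears in no bag, so the decomposition is invalid.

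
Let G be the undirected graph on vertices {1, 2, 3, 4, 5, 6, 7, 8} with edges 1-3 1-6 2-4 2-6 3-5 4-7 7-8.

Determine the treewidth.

1

A width-1 tree decomposition is:
Bags: B1 = {7, 8}  B2 = {4, 7}  B3 = {2, 4}  B4 = {2, 6}  B5 = {1, 6}  B6 = {1, 3}  B7 = {3, 5}
Tree: B1–B2, B2–B3, B3–B4, B4–B5, B5–B6, B6–B7
The largest bag has 2 vertices, giving width 1; this decomposition certifies tw(G) ≤ 1. Any graph with an edge has treewidth ≥ 1, and G has the edge 8–7. The upper and lower bounds meet at 1, so that is the treewidth.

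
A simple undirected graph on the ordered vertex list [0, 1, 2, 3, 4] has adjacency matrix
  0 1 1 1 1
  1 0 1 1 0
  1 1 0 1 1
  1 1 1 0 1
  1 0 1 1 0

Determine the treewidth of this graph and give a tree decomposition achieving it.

Every bag has size at most 4, so the width is 4 − 1 = 3 and tw(G) ≤ 3. On the other hand G contains the 4-clique {0, 1, 2, 3}. A clique must lie in a single bag of any decomposition, so no decomposition can have width below 3. Therefore the treewidth is 3.

Treewidth 3.
One such decomposition:
Bags: B1 = {0, 1, 2, 3}  B2 = {0, 2, 3, 4}
Tree: B1–B2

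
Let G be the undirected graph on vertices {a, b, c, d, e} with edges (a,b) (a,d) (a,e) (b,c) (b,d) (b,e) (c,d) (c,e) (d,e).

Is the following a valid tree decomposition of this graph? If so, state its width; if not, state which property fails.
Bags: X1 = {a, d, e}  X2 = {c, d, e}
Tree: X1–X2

No — vertex b appears in no bag.

A tree decomposition must satisfy three properties: every vertex lies in some bag; for every edge, both endpoints lie together in some bag; and for every vertex, the bags containing it form a connected subtree. Here vertex b appears in no bag, so the decomposition is invalid.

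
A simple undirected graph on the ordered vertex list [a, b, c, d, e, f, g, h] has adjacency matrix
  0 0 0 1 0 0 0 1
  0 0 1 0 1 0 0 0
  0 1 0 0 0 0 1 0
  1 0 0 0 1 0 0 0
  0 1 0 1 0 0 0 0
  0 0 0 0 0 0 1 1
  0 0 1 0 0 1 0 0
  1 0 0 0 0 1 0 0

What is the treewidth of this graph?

2

A width-2 tree decomposition is:
Bags: B1 = {b, c, g}  B2 = {b, e, g}  B3 = {d, e, g}  B4 = {a, d, g}  B5 = {a, g, h}  B6 = {f, g, h}
Tree: B1–B2, B2–B3, B3–B4, B4–B5, B5–B6
Each bag holds 3 vertices, so the decomposition has width 2, which upper-bounds the treewidth. For the lower bound, G contains the cycle g–c–b–e–d–a–h–f–g, so G is not a forest; only forests have treewidth ≤ 1, hence tw(G) ≥ 2. The upper and lower bounds meet at 2, so that is the treewidth.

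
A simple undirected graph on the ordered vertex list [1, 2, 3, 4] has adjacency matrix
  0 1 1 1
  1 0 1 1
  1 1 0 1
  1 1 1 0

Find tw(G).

3

A width-3 tree decomposition is:
Bags: B1 = {1, 2, 3, 4}
Tree: (single bag)
With just one bag of size 4, the width is 4 − 1 = 3, so tw(G) ≤ 3. On the other hand G contains the 4-clique {1, 2, 3, 4}. A clique must lie in a single bag of any decomposition, so no decomposition can have width below 3. Hence tw(G) = 3 exactly.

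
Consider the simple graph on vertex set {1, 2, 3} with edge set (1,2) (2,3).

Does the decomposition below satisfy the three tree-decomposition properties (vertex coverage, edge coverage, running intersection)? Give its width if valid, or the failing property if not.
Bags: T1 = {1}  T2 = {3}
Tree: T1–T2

No — vertex 2 appears in no bag.

A tree decomposition must satisfy three properties: every vertex lies in some bag; for every edge, both endpoints lie together in some bag; and for every vertex, the bags containing it form a connected subtree. Here vertex 2 appears in no bag, so the decomposition is invalid.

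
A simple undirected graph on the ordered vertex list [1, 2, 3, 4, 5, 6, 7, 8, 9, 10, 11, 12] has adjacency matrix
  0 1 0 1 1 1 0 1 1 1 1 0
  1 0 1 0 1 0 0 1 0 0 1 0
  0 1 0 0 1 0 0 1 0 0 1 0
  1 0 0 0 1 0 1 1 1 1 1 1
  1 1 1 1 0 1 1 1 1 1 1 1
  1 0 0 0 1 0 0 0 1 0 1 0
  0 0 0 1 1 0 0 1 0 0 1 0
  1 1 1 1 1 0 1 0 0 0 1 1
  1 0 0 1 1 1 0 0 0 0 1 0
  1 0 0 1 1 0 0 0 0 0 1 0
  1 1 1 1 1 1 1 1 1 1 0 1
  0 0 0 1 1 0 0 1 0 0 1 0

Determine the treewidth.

4

A width-4 tree decomposition is:
Bags: B1 = {1, 4, 5, 9, 11}  B2 = {1, 4, 5, 8, 11}  B3 = {1, 4, 5, 10, 11}  B4 = {4, 5, 8, 11, 12}  B5 = {1, 5, 6, 9, 11}  B6 = {1, 2, 5, 8, 11}  B7 = {2, 3, 5, 8, 11}  B8 = {4, 5, 7, 8, 11}
Tree: B1–B2, B1–B3, B2–B4, B1–B5, B2–B6, B6–B7, B2–B8
Every bag has size at most 5, so the width is 5 − 1 = 4 and tw(G) ≤ 4. For the lower bound, the 5 vertices {1, 2, 5, 8, 11} are pairwise adjacent, and any tree decomposition puts a clique entirely inside one bag — forcing width ≥ 4. Combining the bounds, tw(G) = 4.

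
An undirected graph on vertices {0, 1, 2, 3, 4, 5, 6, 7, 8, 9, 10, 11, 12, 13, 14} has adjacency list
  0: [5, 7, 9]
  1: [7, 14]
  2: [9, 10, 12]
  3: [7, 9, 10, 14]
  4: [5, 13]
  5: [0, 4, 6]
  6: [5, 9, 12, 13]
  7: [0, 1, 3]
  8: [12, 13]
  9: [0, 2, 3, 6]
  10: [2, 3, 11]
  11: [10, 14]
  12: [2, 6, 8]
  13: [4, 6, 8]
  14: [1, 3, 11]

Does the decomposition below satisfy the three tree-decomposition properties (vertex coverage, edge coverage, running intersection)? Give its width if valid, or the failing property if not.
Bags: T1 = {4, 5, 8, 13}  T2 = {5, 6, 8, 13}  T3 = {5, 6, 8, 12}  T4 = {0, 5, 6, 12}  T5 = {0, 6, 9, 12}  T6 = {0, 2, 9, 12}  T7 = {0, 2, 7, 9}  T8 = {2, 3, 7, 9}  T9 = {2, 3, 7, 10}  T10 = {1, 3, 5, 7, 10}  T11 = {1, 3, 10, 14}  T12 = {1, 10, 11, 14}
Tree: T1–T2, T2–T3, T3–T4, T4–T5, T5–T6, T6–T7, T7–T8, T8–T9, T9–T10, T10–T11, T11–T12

A tree decomposition must satisfy three properties: every vertex lies in some bag; for every edge, both endpoints lie together in some bag; and for every vertex, the bags containing it form a connected subtree. Here bags containing vertex 5 are not connected in the tree, so the decomposition is invalid.

No — bags containing vertex 5 are not connected in the tree.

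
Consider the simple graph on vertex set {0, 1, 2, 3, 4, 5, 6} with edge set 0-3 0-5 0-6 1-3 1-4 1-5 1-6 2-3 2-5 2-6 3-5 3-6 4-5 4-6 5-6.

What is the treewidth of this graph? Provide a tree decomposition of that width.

Treewidth 3.
One such decomposition:
Bags: B1 = {1, 3, 5, 6}  B2 = {1, 4, 5, 6}  B3 = {0, 3, 5, 6}  B4 = {2, 3, 5, 6}
Tree: B1–B2, B1–B3, B3–B4

Every bag has size at most 4, so the width is 4 − 1 = 3 and tw(G) ≤ 3. On the other hand G contains the 4-clique {0, 3, 5, 6}. A clique must lie in a single bag of any decomposition, so no decomposition can have width below 3. Combining the bounds, tw(G) = 3.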